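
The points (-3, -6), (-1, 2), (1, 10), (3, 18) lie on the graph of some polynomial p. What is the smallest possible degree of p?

Forward differences of the values at s = -3, -1, 1, 3:
  p  : -6  2  10  18
  Δ  : 8  8  8
  Δ^2: 0  0
  Δ^3: 0
The first differences are constant (8) and nonzero, while all higher differences vanish, so the minimal degree is 1.

1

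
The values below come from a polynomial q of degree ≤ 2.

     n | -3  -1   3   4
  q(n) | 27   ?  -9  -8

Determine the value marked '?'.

7

The 3 known points determine the degree-2 polynomial uniquely.
Write q(n) = an^2 + bn + c. Substituting each data point gives a linear system:
  9a - 3b + c = 27
  9a + 3b + c = -9
  16a + 4b + c = -8
Solving the system yields a = 1, b = -6, c = 0.
So q(n) = n^2 - 6n.
Then q(-1) = 7.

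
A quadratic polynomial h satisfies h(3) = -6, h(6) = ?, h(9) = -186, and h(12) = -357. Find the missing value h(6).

The 3 known points determine the degree-2 polynomial uniquely.
Write h(n) = an^2 + bn + c. Substituting each data point gives a linear system:
  9a + 3b + c = -6
  81a + 9b + c = -186
  144a + 12b + c = -357
Solving the system yields a = -3, b = 6, c = 3.
So h(n) = -3n² + 6n + 3.
Then h(6) = -69.

-69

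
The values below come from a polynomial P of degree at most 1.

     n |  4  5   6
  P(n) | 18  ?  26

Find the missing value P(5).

The 2 known points determine the degree-1 polynomial uniquely.
Write P(n) = an + b. Substituting each data point gives a linear system:
  4a + b = 18
  6a + b = 26
Solving the system yields a = 4, b = 2.
So P(n) = 4n + 2.
Then P(5) = 22.

22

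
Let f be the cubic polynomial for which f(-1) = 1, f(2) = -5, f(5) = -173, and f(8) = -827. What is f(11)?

-2291

Forward differences of the values at s = -1, 2, 5, 8:
  f  : 1  -5  -173  -827
  Δ  : -6  -168  -654
  Δ^2: -162  -486
  Δ^3: -324
The third differences are constant, confirming degree 3.
Interpolating (Newton forward form) and evaluating at s = 11 gives f(11) = -2291.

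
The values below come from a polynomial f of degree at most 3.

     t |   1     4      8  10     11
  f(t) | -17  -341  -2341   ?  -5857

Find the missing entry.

The 4 known points determine the degree-3 polynomial uniquely.
Write f(t) = at^3 + bt^2 + ct + d. Substituting each data point gives a linear system:
  a + b + c + d = -17
  64a + 16b + 4c + d = -341
  512a + 64b + 8c + d = -2341
  1331a + 121b + 11c + d = -5857
Solving the system yields a = -4, b = -4, c = -4, d = -5.
So f(t) = -4t^3 - 4t^2 - 4t - 5.
Then f(10) = -4445.

-4445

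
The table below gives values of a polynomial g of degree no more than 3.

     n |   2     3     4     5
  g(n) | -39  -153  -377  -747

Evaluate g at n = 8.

Write g(n) = an^3 + bn^2 + cn + d. Substituting each data point gives a linear system:
  8a + 4b + 2c + d = -39
  27a + 9b + 3c + d = -153
  64a + 16b + 4c + d = -377
  125a + 25b + 5c + d = -747
Solving the system yields a = -6, b = -1, c = 5, d = 3.
So g(n) = -6n³ - n² + 5n + 3.
Then g(8) = -3093.

-3093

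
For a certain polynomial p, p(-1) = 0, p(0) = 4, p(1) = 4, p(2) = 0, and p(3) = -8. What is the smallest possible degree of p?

Forward differences of the values at n = -1, 0, 1, 2, 3:
  p  : 0  4  4  0  -8
  Δ  : 4  0  -4  -8
  Δ^2: -4  -4  -4
  Δ^3: 0  0
  Δ^4: 0
The second differences are constant (-4) and nonzero, while all higher differences vanish, so the minimal degree is 2.

2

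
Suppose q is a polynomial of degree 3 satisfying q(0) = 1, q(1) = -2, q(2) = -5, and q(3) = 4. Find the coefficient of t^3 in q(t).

2

Write q(t) = at^3 + bt^2 + ct + d. Substituting each data point gives a linear system:
  d = 1
  a + b + c + d = -2
  8a + 4b + 2c + d = -5
  27a + 9b + 3c + d = 4
Solving the system yields a = 2, b = -6, c = 1, d = 1.
So q(t) = 2t³ - 6t² + t + 1.
The leading coefficient is 2.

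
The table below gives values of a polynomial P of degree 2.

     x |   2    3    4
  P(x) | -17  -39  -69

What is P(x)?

Write P(x) = ax^2 + bx + c. Substituting each data point gives a linear system:
  4a + 2b + c = -17
  9a + 3b + c = -39
  16a + 4b + c = -69
Solving the system yields a = -4, b = -2, c = 3.
So P(x) = -4x^2 - 2x + 3.
Check: P(3) = -39. ✓

P(x) = -4x^2 - 2x + 3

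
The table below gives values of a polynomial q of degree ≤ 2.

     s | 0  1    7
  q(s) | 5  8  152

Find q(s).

q(s) = 3s^2 + 5

Using the Lagrange interpolation formula with nodes 0, 1, 7:
  L_0(s) = (s - 1)(s - 7) / 7
  L_1(s) = s(s - 7) / -6
  L_2(s) = s(s - 1) / 42
Then q(s) = 5·L_0(s) + 8·L_1(s) + 152·L_2(s).
Expanding and collecting terms gives q(s) = 3s² + 5.
Check: q(7) = 152. ✓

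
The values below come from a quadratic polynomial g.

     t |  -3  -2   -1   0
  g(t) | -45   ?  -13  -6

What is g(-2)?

The 3 known points determine the degree-2 polynomial uniquely.
Write g(t) = at^2 + bt + c. Substituting each data point gives a linear system:
  9a - 3b + c = -45
  a - b + c = -13
  c = -6
Solving the system yields a = -3, b = 4, c = -6.
So g(t) = -3t² + 4t - 6.
Then g(-2) = -26.

-26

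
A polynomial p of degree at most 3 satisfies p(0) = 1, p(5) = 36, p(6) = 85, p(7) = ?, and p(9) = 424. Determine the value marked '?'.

162

The 4 known points determine the degree-3 polynomial uniquely.
Write p(s) = as^3 + bs^2 + cs + d. Substituting each data point gives a linear system:
  d = 1
  125a + 25b + 5c + d = 36
  216a + 36b + 6c + d = 85
  729a + 81b + 9c + d = 424
Solving the system yields a = 1, b = -4, c = 2, d = 1.
So p(s) = s^3 - 4s^2 + 2s + 1.
Then p(7) = 162.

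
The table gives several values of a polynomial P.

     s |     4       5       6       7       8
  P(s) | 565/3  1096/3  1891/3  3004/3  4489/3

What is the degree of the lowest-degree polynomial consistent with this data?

3

Forward differences of the values at s = 4, 5, 6, 7, 8:
  P  : 565/3  1096/3  1891/3  3004/3  4489/3
  Δ  : 177  265  371  495
  Δ^2: 88  106  124
  Δ^3: 18  18
  Δ^4: 0
The third differences are constant (18) and nonzero, while all higher differences vanish, so the minimal degree is 3.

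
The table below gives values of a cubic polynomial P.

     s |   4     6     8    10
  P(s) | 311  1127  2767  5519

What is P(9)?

3986

Using the Lagrange interpolation formula with nodes 4, 6, 8, 10:
  L_0(s) = (s - 6)(s - 8)(s - 10) / -48
  L_1(s) = (s - 4)(s - 8)(s - 10) / 16
  L_2(s) = (s - 4)(s - 6)(s - 10) / -16
  L_3(s) = (s - 4)(s - 6)(s - 8) / 48
Then P(s) = 311·L_0(s) + 1127·L_1(s) + 2767·L_2(s) + 5519·L_3(s).
Expanding and collecting terms gives P(s) = 6s^3 - 5s^2 + 2s - 1.
Evaluating at s = 9: P(9) = 3986.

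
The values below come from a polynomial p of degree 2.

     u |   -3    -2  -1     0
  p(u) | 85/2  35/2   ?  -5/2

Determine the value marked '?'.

5/2

On equispaced nodes a degree-2 polynomial has vanishing third forward difference, so
  - p(-3) + 3·p(-2) - 3·p(-1) + p(0) = 0.
Substituting the known values and solving for p(-1):
  -3·p(-1) = -15/2
  p(-1) = 5/2.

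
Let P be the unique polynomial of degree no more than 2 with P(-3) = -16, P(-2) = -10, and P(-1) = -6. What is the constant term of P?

-4

Write P(n) = an^2 + bn + c. Substituting each data point gives a linear system:
  9a - 3b + c = -16
  4a - 2b + c = -10
  a - b + c = -6
Solving the system yields a = -1, b = 1, c = -4.
So P(n) = -n^2 + n - 4.
The constant term is -4.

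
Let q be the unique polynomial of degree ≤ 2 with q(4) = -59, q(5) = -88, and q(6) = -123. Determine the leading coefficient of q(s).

-3

Write q(s) = as^2 + bs + c. Substituting each data point gives a linear system:
  16a + 4b + c = -59
  25a + 5b + c = -88
  36a + 6b + c = -123
Solving the system yields a = -3, b = -2, c = -3.
So q(s) = -3s^2 - 2s - 3.
The leading coefficient is -3.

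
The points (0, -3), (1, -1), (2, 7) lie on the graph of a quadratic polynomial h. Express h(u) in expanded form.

Write h(u) = au^2 + bu + c. Substituting each data point gives a linear system:
  c = -3
  a + b + c = -1
  4a + 2b + c = 7
Solving the system yields a = 3, b = -1, c = -3.
So h(u) = 3u² - u - 3.
Check: h(1) = -1. ✓

h(u) = 3u^2 - u - 3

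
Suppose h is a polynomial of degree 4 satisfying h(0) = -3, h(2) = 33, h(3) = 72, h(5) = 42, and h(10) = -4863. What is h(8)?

-1443

Write h(s) = as^4 + bs^3 + cs^2 + ds + e. Substituting each data point gives a linear system:
  e = -3
  16a + 8b + 4c + 2d + e = 33
  81a + 27b + 9c + 3d + e = 72
  625a + 125b + 25c + 5d + e = 42
  10000a + 1000b + 100c + 10d + e = -4863
Solving the system yields a = -1, b = 5, c = 1, d = 4, e = -3.
So h(s) = -s^4 + 5s^3 + s^2 + 4s - 3.
Then h(8) = -1443.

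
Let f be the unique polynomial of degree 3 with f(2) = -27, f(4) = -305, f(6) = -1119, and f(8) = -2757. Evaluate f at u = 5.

Forward differences of the values at u = 2, 4, 6, 8:
  f  : -27  -305  -1119  -2757
  Δ  : -278  -814  -1638
  Δ^2: -536  -824
  Δ^3: -288
The third differences are constant, confirming degree 3.
Interpolating (Newton forward form) and evaluating at u = 5 gives f(5) = -627.

-627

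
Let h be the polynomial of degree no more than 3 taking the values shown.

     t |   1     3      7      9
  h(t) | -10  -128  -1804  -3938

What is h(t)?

Write h(t) = at^3 + bt^2 + ct + d. Substituting each data point gives a linear system:
  a + b + c + d = -10
  27a + 9b + 3c + d = -128
  343a + 49b + 7c + d = -1804
  729a + 81b + 9c + d = -3938
Solving the system yields a = -6, b = 6, c = -5, d = -5.
So h(t) = -6t³ + 6t² - 5t - 5.
Check: h(7) = -1804. ✓

h(t) = -6t^3 + 6t^2 - 5t - 5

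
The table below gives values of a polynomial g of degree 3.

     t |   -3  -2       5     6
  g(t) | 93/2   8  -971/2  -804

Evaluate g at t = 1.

-23/2

Write g(t) = at^3 + bt^2 + ct + d. Substituting each data point gives a linear system:
  -27a + 9b - 3c + d = 93/2
  -8a + 4b - 2c + d = 8
  125a + 25b + 5c + d = -971/2
  216a + 36b + 6c + d = -804
Solving the system yields a = -3, b = -4, c = -3/2, d = -3.
So g(t) = -3t^3 - 4t^2 - (3/2)t - 3.
Then g(1) = -23/2.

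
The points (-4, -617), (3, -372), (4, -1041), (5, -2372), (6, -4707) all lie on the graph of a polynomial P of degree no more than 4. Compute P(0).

Using the Lagrange interpolation formula with nodes -4, 3, 4, 5, 6:
  L_0(x) = (x - 3)(x - 4)(x - 5)(x - 6) / 5040
  L_1(x) = (x + 4)(x - 4)(x - 5)(x - 6) / -42
  L_2(x) = (x + 4)(x - 3)(x - 5)(x - 6) / 16
  L_3(x) = (x + 4)(x - 3)(x - 4)(x - 6) / -18
  L_4(x) = (x + 4)(x - 3)(x - 4)(x - 5) / 60
Then P(x) = -617·L_0(x) - 372·L_1(x) - 1041·L_2(x) - 2372·L_3(x) - 4707·L_4(x).
Expanding and collecting terms gives P(x) = -3x⁴ - 3x³ - 4x² - 5x + 3.
Evaluating at x = 0: P(0) = 3.

3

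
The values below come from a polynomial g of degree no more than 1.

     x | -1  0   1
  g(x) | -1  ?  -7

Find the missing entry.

On equispaced nodes a degree-1 polynomial has vanishing second forward difference, so
  g(-1) - 2·g(0) + g(1) = 0.
Substituting the known values and solving for g(0):
  -2·g(0) = 8
  g(0) = -4.

-4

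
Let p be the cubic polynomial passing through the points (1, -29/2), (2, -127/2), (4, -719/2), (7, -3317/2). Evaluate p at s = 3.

-341/2

Using the Lagrange interpolation formula with nodes 1, 2, 4, 7:
  L_0(s) = (s - 2)(s - 4)(s - 7) / -18
  L_1(s) = (s - 1)(s - 4)(s - 7) / 10
  L_2(s) = (s - 1)(s - 2)(s - 7) / -18
  L_3(s) = (s - 1)(s - 2)(s - 4) / 90
Then p(s) = -29/2·L_0(s) - 127/2·L_1(s) - 719/2·L_2(s) - 3317/2·L_3(s).
Expanding and collecting terms gives p(s) = -4s³ - 5s² - 6s + 1/2.
Evaluating at s = 3: p(3) = -341/2.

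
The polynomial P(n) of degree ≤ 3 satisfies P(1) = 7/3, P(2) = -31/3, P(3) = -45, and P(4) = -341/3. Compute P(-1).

Using the Lagrange interpolation formula with nodes 1, 2, 3, 4:
  L_0(n) = (n - 2)(n - 3)(n - 4) / -6
  L_1(n) = (n - 1)(n - 3)(n - 4) / 2
  L_2(n) = (n - 1)(n - 2)(n - 4) / -2
  L_3(n) = (n - 1)(n - 2)(n - 3) / 6
Then P(n) = 7/3·L_0(n) - 31/3·L_1(n) - 45·L_2(n) - 341/3·L_3(n).
Expanding and collecting terms gives P(n) = -2n³ + n² - (5/3)n + 5.
Evaluating at n = -1: P(-1) = 29/3.

29/3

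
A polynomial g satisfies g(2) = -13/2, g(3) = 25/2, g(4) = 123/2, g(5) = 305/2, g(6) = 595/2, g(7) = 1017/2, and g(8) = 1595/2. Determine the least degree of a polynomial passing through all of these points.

Forward differences of the values at x = 2, 3, 4, 5, 6, 7, 8:
  g  : -13/2  25/2  123/2  305/2  595/2  1017/2  1595/2
  Δ  : 19  49  91  145  211  289
  Δ^2: 30  42  54  66  78
  Δ^3: 12  12  12  12
  Δ^4: 0  0  0
  Δ^5: 0  0
  Δ^6: 0
The third differences are constant (12) and nonzero, while all higher differences vanish, so the minimal degree is 3.

3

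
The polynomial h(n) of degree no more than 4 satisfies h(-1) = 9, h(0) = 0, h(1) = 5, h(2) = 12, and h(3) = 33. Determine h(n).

Write h(n) = an^4 + bn^3 + cn^2 + dn + e. Substituting each data point gives a linear system:
  a - b + c - d + e = 9
  e = 0
  a + b + c + d + e = 5
  16a + 8b + 4c + 2d + e = 12
  81a + 27b + 9c + 3d + e = 33
Solving the system yields a = 1, b = -4, c = 6, d = 2, e = 0.
So h(n) = n⁴ - 4n³ + 6n² + 2n.
Check: h(-1) = 9. ✓

h(n) = n^4 - 4n^3 + 6n^2 + 2n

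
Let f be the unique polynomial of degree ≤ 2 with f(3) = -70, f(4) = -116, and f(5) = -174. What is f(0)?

-4

Using the Lagrange interpolation formula with nodes 3, 4, 5:
  L_0(u) = (u - 4)(u - 5) / 2
  L_1(u) = (u - 3)(u - 5) / -1
  L_2(u) = (u - 3)(u - 4) / 2
Then f(u) = -70·L_0(u) - 116·L_1(u) - 174·L_2(u).
Expanding and collecting terms gives f(u) = -6u² - 4u - 4.
Evaluating at u = 0: f(0) = -4.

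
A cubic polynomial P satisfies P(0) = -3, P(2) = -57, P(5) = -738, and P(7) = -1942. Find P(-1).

Using the Lagrange interpolation formula with nodes 0, 2, 5, 7:
  L_0(x) = (x - 2)(x - 5)(x - 7) / -70
  L_1(x) = x(x - 5)(x - 7) / 30
  L_2(x) = x(x - 2)(x - 7) / -30
  L_3(x) = x(x - 2)(x - 5) / 70
Then P(x) = -3·L_0(x) - 57·L_1(x) - 738·L_2(x) - 1942·L_3(x).
Expanding and collecting terms gives P(x) = -5x^3 - 5x^2 + 3x - 3.
Evaluating at x = -1: P(-1) = -6.

-6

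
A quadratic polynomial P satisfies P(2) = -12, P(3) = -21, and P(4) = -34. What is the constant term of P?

-6

Write P(u) = au^2 + bu + c. Substituting each data point gives a linear system:
  4a + 2b + c = -12
  9a + 3b + c = -21
  16a + 4b + c = -34
Solving the system yields a = -2, b = 1, c = -6.
So P(u) = -2u² + u - 6.
The constant term is -6.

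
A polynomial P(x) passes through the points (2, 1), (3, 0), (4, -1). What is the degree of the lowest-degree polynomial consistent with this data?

Forward differences of the values at x = 2, 3, 4:
  P  : 1  0  -1
  Δ  : -1  -1
  Δ^2: 0
The first differences are constant (-1) and nonzero, while all higher differences vanish, so the minimal degree is 1.

1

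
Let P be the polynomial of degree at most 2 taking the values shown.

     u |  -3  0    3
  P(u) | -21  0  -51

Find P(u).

Write P(u) = au^2 + bu + c. Substituting each data point gives a linear system:
  9a - 3b + c = -21
  c = 0
  9a + 3b + c = -51
Solving the system yields a = -4, b = -5, c = 0.
So P(u) = -4u^2 - 5u.
Check: P(0) = 0. ✓

P(u) = -4u^2 - 5u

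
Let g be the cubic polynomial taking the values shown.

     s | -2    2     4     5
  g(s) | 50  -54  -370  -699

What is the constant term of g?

6

Write g(s) = as^3 + bs^2 + cs + d. Substituting each data point gives a linear system:
  -8a + 4b - 2c + d = 50
  8a + 4b + 2c + d = -54
  64a + 16b + 4c + d = -370
  125a + 25b + 5c + d = -699
Solving the system yields a = -5, b = -2, c = -6, d = 6.
So g(s) = -5s^3 - 2s^2 - 6s + 6.
The constant term is 6.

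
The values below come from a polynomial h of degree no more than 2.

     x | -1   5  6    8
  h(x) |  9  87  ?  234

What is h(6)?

128

The 3 known points determine the degree-2 polynomial uniquely.
Write h(x) = ax^2 + bx + c. Substituting each data point gives a linear system:
  a - b + c = 9
  25a + 5b + c = 87
  64a + 8b + c = 234
Solving the system yields a = 4, b = -3, c = 2.
So h(x) = 4x^2 - 3x + 2.
Then h(6) = 128.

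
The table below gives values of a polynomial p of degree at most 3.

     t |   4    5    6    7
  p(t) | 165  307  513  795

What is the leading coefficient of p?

2

Write p(t) = at^3 + bt^2 + ct + d. Substituting each data point gives a linear system:
  64a + 16b + 4c + d = 165
  125a + 25b + 5c + d = 307
  216a + 36b + 6c + d = 513
  343a + 49b + 7c + d = 795
Solving the system yields a = 2, b = 2, c = 2, d = -3.
So p(t) = 2t^3 + 2t^2 + 2t - 3.
The leading coefficient is 2.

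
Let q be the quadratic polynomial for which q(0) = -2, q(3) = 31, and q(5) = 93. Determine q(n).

q(n) = 4n^2 - n - 2

Write q(n) = an^2 + bn + c. Substituting each data point gives a linear system:
  c = -2
  9a + 3b + c = 31
  25a + 5b + c = 93
Solving the system yields a = 4, b = -1, c = -2.
So q(n) = 4n^2 - n - 2.
Check: q(5) = 93. ✓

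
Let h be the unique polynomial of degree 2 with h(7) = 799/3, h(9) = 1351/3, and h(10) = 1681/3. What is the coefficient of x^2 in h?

6

Write h(x) = ax^2 + bx + c. Substituting each data point gives a linear system:
  49a + 7b + c = 799/3
  81a + 9b + c = 1351/3
  100a + 10b + c = 1681/3
Solving the system yields a = 6, b = -4, c = 1/3.
So h(x) = 6x² - 4x + 1/3.
The leading coefficient is 6.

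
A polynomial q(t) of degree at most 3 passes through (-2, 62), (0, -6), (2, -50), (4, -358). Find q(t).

q(t) = -6t^3 + 3t^2 - 4t - 6

Write q(t) = at^3 + bt^2 + ct + d. Substituting each data point gives a linear system:
  -8a + 4b - 2c + d = 62
  d = -6
  8a + 4b + 2c + d = -50
  64a + 16b + 4c + d = -358
Solving the system yields a = -6, b = 3, c = -4, d = -6.
So q(t) = -6t³ + 3t² - 4t - 6.
Check: q(0) = -6. ✓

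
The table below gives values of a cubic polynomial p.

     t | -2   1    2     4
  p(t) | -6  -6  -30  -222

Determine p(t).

p(t) = -3t^3 - 3t^2 + 6t - 6

Write p(t) = at^3 + bt^2 + ct + d. Substituting each data point gives a linear system:
  -8a + 4b - 2c + d = -6
  a + b + c + d = -6
  8a + 4b + 2c + d = -30
  64a + 16b + 4c + d = -222
Solving the system yields a = -3, b = -3, c = 6, d = -6.
So p(t) = -3t^3 - 3t^2 + 6t - 6.
Check: p(2) = -30. ✓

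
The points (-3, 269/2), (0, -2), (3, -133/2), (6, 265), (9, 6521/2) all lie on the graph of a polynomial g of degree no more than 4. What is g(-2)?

21

Write g(u) = au^4 + bu^3 + cu^2 + du + e. Substituting each data point gives a linear system:
  81a - 27b + 9c - 3d + e = 269/2
  e = -2
  81a + 27b + 9c + 3d + e = -133/2
  1296a + 216b + 36c + 6d + e = 265
  6561a + 729b + 81c + 9d + e = 6521/2
Solving the system yields a = 1, b = -4, c = -5, d = 5/2, e = -2.
So g(u) = u^4 - 4u^3 - 5u^2 + (5/2)u - 2.
Then g(-2) = 21.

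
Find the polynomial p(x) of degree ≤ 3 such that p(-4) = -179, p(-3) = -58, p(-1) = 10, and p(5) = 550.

p(x) = 4x^3 + 3x^2 - 6x + 5

Using the Lagrange interpolation formula with nodes -4, -3, -1, 5:
  L_0(x) = (x + 3)(x + 1)(x - 5) / -27
  L_1(x) = (x + 4)(x + 1)(x - 5) / 16
  L_2(x) = (x + 4)(x + 3)(x - 5) / -36
  L_3(x) = (x + 4)(x + 3)(x + 1) / 432
Then p(x) = -179·L_0(x) - 58·L_1(x) + 10·L_2(x) + 550·L_3(x).
Expanding and collecting terms gives p(x) = 4x^3 + 3x^2 - 6x + 5.
Check: p(5) = 550. ✓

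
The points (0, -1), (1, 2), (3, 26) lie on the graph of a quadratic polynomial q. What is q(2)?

Using the Lagrange interpolation formula with nodes 0, 1, 3:
  L_0(u) = (u - 1)(u - 3) / 3
  L_1(u) = u(u - 3) / -2
  L_2(u) = u(u - 1) / 6
Then q(u) = -1·L_0(u) + 2·L_1(u) + 26·L_2(u).
Expanding and collecting terms gives q(u) = 3u² - 1.
Evaluating at u = 2: q(2) = 11.

11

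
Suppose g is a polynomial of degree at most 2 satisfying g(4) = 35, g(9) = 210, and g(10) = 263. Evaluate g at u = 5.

58

Write g(u) = au^2 + bu + c. Substituting each data point gives a linear system:
  16a + 4b + c = 35
  81a + 9b + c = 210
  100a + 10b + c = 263
Solving the system yields a = 3, b = -4, c = 3.
So g(u) = 3u^2 - 4u + 3.
Then g(5) = 58.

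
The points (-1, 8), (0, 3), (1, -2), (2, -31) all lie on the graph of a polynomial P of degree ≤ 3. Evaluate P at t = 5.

Using the Lagrange interpolation formula with nodes -1, 0, 1, 2:
  L_0(t) = t(t - 1)(t - 2) / -6
  L_1(t) = (t + 1)(t - 1)(t - 2) / 2
  L_2(t) = (t + 1)t(t - 2) / -2
  L_3(t) = (t + 1)t(t - 1) / 6
Then P(t) = 8·L_0(t) + 3·L_1(t) - 2·L_2(t) - 31·L_3(t).
Expanding and collecting terms gives P(t) = -4t^3 - t + 3.
Evaluating at t = 5: P(5) = -502.

-502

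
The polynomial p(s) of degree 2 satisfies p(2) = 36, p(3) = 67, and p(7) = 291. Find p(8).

Write p(s) = as^2 + bs + c. Substituting each data point gives a linear system:
  4a + 2b + c = 36
  9a + 3b + c = 67
  49a + 7b + c = 291
Solving the system yields a = 5, b = 6, c = 4.
So p(s) = 5s^2 + 6s + 4.
Then p(8) = 372.

372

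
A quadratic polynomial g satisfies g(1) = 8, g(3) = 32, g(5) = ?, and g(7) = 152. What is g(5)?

80

The 3 known points determine the degree-2 polynomial uniquely.
Write g(t) = at^2 + bt + c. Substituting each data point gives a linear system:
  a + b + c = 8
  9a + 3b + c = 32
  49a + 7b + c = 152
Solving the system yields a = 3, b = 0, c = 5.
So g(t) = 3t^2 + 5.
Then g(5) = 80.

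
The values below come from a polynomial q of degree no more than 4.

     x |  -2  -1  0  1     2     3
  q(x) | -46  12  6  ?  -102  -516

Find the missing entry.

-4

The 5 known points determine the degree-4 polynomial uniquely.
Write q(x) = ax^4 + bx^3 + cx^2 + dx + e. Substituting each data point gives a linear system:
  16a - 8b + 4c - 2d + e = -46
  a - b + c - d + e = 12
  e = 6
  16a + 8b + 4c + 2d + e = -102
  81a + 27b + 9c + 3d + e = -516
Solving the system yields a = -6, b = -2, c = 4, d = -6, e = 6.
So q(x) = -6x⁴ - 2x³ + 4x² - 6x + 6.
Then q(1) = -4.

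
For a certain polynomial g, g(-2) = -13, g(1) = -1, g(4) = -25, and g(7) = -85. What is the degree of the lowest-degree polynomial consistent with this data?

2

Forward differences of the values at s = -2, 1, 4, 7:
  g  : -13  -1  -25  -85
  Δ  : 12  -24  -60
  Δ^2: -36  -36
  Δ^3: 0
The second differences are constant (-36) and nonzero, while all higher differences vanish, so the minimal degree is 2.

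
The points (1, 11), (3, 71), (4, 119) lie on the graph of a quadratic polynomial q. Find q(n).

Write q(n) = an^2 + bn + c. Substituting each data point gives a linear system:
  a + b + c = 11
  9a + 3b + c = 71
  16a + 4b + c = 119
Solving the system yields a = 6, b = 6, c = -1.
So q(n) = 6n^2 + 6n - 1.
Check: q(4) = 119. ✓

q(n) = 6n^2 + 6n - 1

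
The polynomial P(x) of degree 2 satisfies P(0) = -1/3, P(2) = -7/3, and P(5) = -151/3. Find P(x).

Using the Lagrange interpolation formula with nodes 0, 2, 5:
  L_0(x) = (x - 2)(x - 5) / 10
  L_1(x) = x(x - 5) / -6
  L_2(x) = x(x - 2) / 15
Then P(x) = -1/3·L_0(x) - 7/3·L_1(x) - 151/3·L_2(x).
Expanding and collecting terms gives P(x) = -3x^2 + 5x - 1/3.
Check: P(5) = -151/3. ✓

P(x) = -3x^2 + 5x - 1/3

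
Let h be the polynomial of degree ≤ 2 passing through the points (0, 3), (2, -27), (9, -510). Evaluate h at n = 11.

Using the Lagrange interpolation formula with nodes 0, 2, 9:
  L_0(n) = (n - 2)(n - 9) / 18
  L_1(n) = n(n - 9) / -14
  L_2(n) = n(n - 2) / 63
Then h(n) = 3·L_0(n) - 27·L_1(n) - 510·L_2(n).
Expanding and collecting terms gives h(n) = -6n² - 3n + 3.
Evaluating at n = 11: h(11) = -756.

-756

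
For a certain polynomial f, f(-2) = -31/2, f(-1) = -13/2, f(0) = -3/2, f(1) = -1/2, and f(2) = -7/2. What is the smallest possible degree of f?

Forward differences of the values at u = -2, -1, 0, 1, 2:
  f  : -31/2  -13/2  -3/2  -1/2  -7/2
  Δ  : 9  5  1  -3
  Δ^2: -4  -4  -4
  Δ^3: 0  0
  Δ^4: 0
The second differences are constant (-4) and nonzero, while all higher differences vanish, so the minimal degree is 2.

2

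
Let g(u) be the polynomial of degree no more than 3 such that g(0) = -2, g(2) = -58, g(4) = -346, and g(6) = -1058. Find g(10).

Write g(u) = au^3 + bu^2 + cu + d. Substituting each data point gives a linear system:
  d = -2
  8a + 4b + 2c + d = -58
  64a + 16b + 4c + d = -346
  216a + 36b + 6c + d = -1058
Solving the system yields a = -4, b = -5, c = -2, d = -2.
So g(u) = -4u^3 - 5u^2 - 2u - 2.
Then g(10) = -4522.

-4522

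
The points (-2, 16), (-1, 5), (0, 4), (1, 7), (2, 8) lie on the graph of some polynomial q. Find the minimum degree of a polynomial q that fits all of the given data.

3

Forward differences of the values at n = -2, -1, 0, 1, 2:
  q  : 16  5  4  7  8
  Δ  : -11  -1  3  1
  Δ^2: 10  4  -2
  Δ^3: -6  -6
  Δ^4: 0
The third differences are constant (-6) and nonzero, while all higher differences vanish, so the minimal degree is 3.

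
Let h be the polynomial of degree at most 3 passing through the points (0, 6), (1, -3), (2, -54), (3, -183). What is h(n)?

Write h(n) = an^3 + bn^2 + cn + d. Substituting each data point gives a linear system:
  d = 6
  a + b + c + d = -3
  8a + 4b + 2c + d = -54
  27a + 9b + 3c + d = -183
Solving the system yields a = -6, b = -3, c = 0, d = 6.
So h(n) = -6n^3 - 3n^2 + 6.
Check: h(3) = -183. ✓

h(n) = -6n^3 - 3n^2 + 6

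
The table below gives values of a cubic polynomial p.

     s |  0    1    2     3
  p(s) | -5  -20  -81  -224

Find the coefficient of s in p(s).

Write p(s) = as^3 + bs^2 + cs + d. Substituting each data point gives a linear system:
  d = -5
  a + b + c + d = -20
  8a + 4b + 2c + d = -81
  27a + 9b + 3c + d = -224
Solving the system yields a = -6, b = -5, c = -4, d = -5.
So p(s) = -6s³ - 5s² - 4s - 5.
The coefficient of s is -4.

-4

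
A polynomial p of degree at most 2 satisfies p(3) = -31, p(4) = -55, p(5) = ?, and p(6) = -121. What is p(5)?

-85

The 3 known points determine the degree-2 polynomial uniquely.
Write p(s) = as^2 + bs + c. Substituting each data point gives a linear system:
  9a + 3b + c = -31
  16a + 4b + c = -55
  36a + 6b + c = -121
Solving the system yields a = -3, b = -3, c = 5.
So p(s) = -3s^2 - 3s + 5.
Then p(5) = -85.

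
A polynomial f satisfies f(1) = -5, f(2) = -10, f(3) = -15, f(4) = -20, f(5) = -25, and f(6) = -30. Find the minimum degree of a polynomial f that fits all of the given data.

1

Forward differences of the values at t = 1, 2, 3, 4, 5, 6:
  f  : -5  -10  -15  -20  -25  -30
  Δ  : -5  -5  -5  -5  -5
  Δ^2: 0  0  0  0
  Δ^3: 0  0  0
  Δ^4: 0  0
  Δ^5: 0
The first differences are constant (-5) and nonzero, while all higher differences vanish, so the minimal degree is 1.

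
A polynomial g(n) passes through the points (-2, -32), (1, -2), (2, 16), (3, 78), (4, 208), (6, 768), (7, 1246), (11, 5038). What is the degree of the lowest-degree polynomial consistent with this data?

Divided differences on the nodes -2, 1, 2, 3, 4, 6, 7, 11:
  order 0: -32  -2  16  78  208  768  1246  5038
  order 1: 10  18  62  130  280  478  948
  order 2: 2  22  34  50  66  94
  order 3: 4  4  4  4  4
  order 4: 0  0  0  0
  order 5: 0  0  0
  order 6: 0  0
  order 7: 0
The order-3 divided differences are all 4 (nonzero) and every higher order vanishes, so the data lies on a polynomial of degree exactly 3.

3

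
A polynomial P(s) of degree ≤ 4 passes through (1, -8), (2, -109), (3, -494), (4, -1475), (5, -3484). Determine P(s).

P(s) = -5s^4 - 2s^3 - 5s^2 + 3s + 1

Write P(s) = as^4 + bs^3 + cs^2 + ds + e. Substituting each data point gives a linear system:
  a + b + c + d + e = -8
  16a + 8b + 4c + 2d + e = -109
  81a + 27b + 9c + 3d + e = -494
  256a + 64b + 16c + 4d + e = -1475
  625a + 125b + 25c + 5d + e = -3484
Solving the system yields a = -5, b = -2, c = -5, d = 3, e = 1.
So P(s) = -5s^4 - 2s^3 - 5s^2 + 3s + 1.
Check: P(4) = -1475. ✓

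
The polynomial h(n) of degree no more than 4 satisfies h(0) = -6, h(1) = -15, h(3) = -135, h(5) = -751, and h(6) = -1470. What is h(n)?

Write h(n) = an^4 + bn^3 + cn^2 + dn + e. Substituting each data point gives a linear system:
  e = -6
  a + b + c + d + e = -15
  81a + 27b + 9c + 3d + e = -135
  625a + 125b + 25c + 5d + e = -751
  1296a + 216b + 36c + 6d + e = -1470
Solving the system yields a = -1, b = 0, c = -4, d = -4, e = -6.
So h(n) = -n^4 - 4n^2 - 4n - 6.
Check: h(5) = -751. ✓

h(n) = -n^4 - 4n^2 - 4n - 6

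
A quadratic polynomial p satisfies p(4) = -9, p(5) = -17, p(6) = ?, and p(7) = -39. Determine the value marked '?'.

-27

On equispaced nodes a degree-2 polynomial has vanishing third forward difference, so
  - p(4) + 3·p(5) - 3·p(6) + p(7) = 0.
Substituting the known values and solving for p(6):
  -3·p(6) = 81
  p(6) = -27.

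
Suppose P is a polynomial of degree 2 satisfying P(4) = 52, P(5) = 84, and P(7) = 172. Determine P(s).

P(s) = 4s^2 - 4s + 4

Using the Lagrange interpolation formula with nodes 4, 5, 7:
  L_0(s) = (s - 5)(s - 7) / 3
  L_1(s) = (s - 4)(s - 7) / -2
  L_2(s) = (s - 4)(s - 5) / 6
Then P(s) = 52·L_0(s) + 84·L_1(s) + 172·L_2(s).
Expanding and collecting terms gives P(s) = 4s² - 4s + 4.
Check: P(4) = 52. ✓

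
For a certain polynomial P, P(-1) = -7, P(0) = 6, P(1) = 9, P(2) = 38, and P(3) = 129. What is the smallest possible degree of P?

Forward differences of the values at u = -1, 0, 1, 2, 3:
  P  : -7  6  9  38  129
  Δ  : 13  3  29  91
  Δ^2: -10  26  62
  Δ^3: 36  36
  Δ^4: 0
The third differences are constant (36) and nonzero, while all higher differences vanish, so the minimal degree is 3.

3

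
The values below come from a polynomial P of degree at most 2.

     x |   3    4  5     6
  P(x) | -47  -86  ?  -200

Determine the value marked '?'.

-137

The 3 known points determine the degree-2 polynomial uniquely.
Write P(x) = ax^2 + bx + c. Substituting each data point gives a linear system:
  9a + 3b + c = -47
  16a + 4b + c = -86
  36a + 6b + c = -200
Solving the system yields a = -6, b = 3, c = -2.
So P(x) = -6x^2 + 3x - 2.
Then P(5) = -137.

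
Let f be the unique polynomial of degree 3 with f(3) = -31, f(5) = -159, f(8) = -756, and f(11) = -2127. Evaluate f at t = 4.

-76

Write f(t) = at^3 + bt^2 + ct + d. Substituting each data point gives a linear system:
  27a + 9b + 3c + d = -31
  125a + 25b + 5c + d = -159
  512a + 64b + 8c + d = -756
  1331a + 121b + 11c + d = -2127
Solving the system yields a = -2, b = 5, c = -6, d = -4.
So f(t) = -2t³ + 5t² - 6t - 4.
Then f(4) = -76.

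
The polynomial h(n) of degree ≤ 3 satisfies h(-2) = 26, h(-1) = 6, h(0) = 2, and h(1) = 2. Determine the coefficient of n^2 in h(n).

Write h(n) = an^3 + bn^2 + cn + d. Substituting each data point gives a linear system:
  -8a + 4b - 2c + d = 26
  -a + b - c + d = 6
  d = 2
  a + b + c + d = 2
Solving the system yields a = -2, b = 2, c = 0, d = 2.
So h(n) = -2n³ + 2n² + 2.
The coefficient of n^2 is 2.

2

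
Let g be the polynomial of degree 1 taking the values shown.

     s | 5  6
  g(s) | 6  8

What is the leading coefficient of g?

2

Write g(s) = as + b. Substituting each data point gives a linear system:
  5a + b = 6
  6a + b = 8
Solving the system yields a = 2, b = -4.
So g(s) = 2s - 4.
The leading coefficient is 2.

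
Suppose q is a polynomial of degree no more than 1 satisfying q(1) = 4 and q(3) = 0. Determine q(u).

Using the Lagrange interpolation formula with nodes 1, 3:
  L_0(u) = (u - 3) / -2
  L_1(u) = (u - 1) / 2
Then q(u) = 4·L_0(u) + 0·L_1(u).
Expanding and collecting terms gives q(u) = -2u + 6.
Check: q(1) = 4. ✓

q(u) = -2u + 6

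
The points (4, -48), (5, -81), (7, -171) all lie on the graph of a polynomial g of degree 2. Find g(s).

Write g(s) = as^2 + bs + c. Substituting each data point gives a linear system:
  16a + 4b + c = -48
  25a + 5b + c = -81
  49a + 7b + c = -171
Solving the system yields a = -4, b = 3, c = 4.
So g(s) = -4s^2 + 3s + 4.
Check: g(7) = -171. ✓

g(s) = -4s^2 + 3s + 4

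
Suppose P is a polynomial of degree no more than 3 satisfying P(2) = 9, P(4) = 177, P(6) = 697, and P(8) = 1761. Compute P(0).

1

Forward differences of the values at n = 2, 4, 6, 8:
  P  : 9  177  697  1761
  Δ  : 168  520  1064
  Δ^2: 352  544
  Δ^3: 192
The third differences are constant, confirming degree 3.
Interpolating (Newton forward form) and evaluating at n = 0 gives P(0) = 1.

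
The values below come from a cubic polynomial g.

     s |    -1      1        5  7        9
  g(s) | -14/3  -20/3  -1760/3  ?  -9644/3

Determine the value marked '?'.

The 4 known points determine the degree-3 polynomial uniquely.
Write g(s) = as^3 + bs^2 + cs + d. Substituting each data point gives a linear system:
  -a + b - c + d = -14/3
  a + b + c + d = -20/3
  125a + 25b + 5c + d = -1760/3
  729a + 81b + 9c + d = -9644/3
Solving the system yields a = -4, b = -4, c = 3, d = -5/3.
So g(s) = -4s^3 - 4s^2 + 3s - 5/3.
Then g(7) = -4646/3.

-4646/3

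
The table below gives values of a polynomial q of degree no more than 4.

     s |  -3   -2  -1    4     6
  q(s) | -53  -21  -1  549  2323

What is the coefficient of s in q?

-3

Write q(s) = as^4 + bs^3 + cs^2 + ds + e. Substituting each data point gives a linear system:
  81a - 27b + 9c - 3d + e = -53
  16a - 8b + 4c - 2d + e = -21
  a - b + c - d + e = -1
  256a + 64b + 16c + 4d + e = 549
  1296a + 216b + 36c + 6d + e = 2323
Solving the system yields a = 1, b = 5, c = -1, d = -3, e = 1.
So q(s) = s^4 + 5s^3 - s^2 - 3s + 1.
The coefficient of s is -3.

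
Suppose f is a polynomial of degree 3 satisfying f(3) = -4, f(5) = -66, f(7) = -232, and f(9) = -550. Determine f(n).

Using the Lagrange interpolation formula with nodes 3, 5, 7, 9:
  L_0(n) = (n - 5)(n - 7)(n - 9) / -48
  L_1(n) = (n - 3)(n - 7)(n - 9) / 16
  L_2(n) = (n - 3)(n - 5)(n - 9) / -16
  L_3(n) = (n - 3)(n - 5)(n - 7) / 48
Then f(n) = -4·L_0(n) - 66·L_1(n) - 232·L_2(n) - 550·L_3(n).
Expanding and collecting terms gives f(n) = -n³ + 2n² + 2n - 1.
Check: f(7) = -232. ✓

f(n) = -n^3 + 2n^2 + 2n - 1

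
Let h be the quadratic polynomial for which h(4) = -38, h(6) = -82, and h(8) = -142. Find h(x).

h(x) = -2x^2 - 2x + 2

Using the Lagrange interpolation formula with nodes 4, 6, 8:
  L_0(x) = (x - 6)(x - 8) / 8
  L_1(x) = (x - 4)(x - 8) / -4
  L_2(x) = (x - 4)(x - 6) / 8
Then h(x) = -38·L_0(x) - 82·L_1(x) - 142·L_2(x).
Expanding and collecting terms gives h(x) = -2x^2 - 2x + 2.
Check: h(6) = -82. ✓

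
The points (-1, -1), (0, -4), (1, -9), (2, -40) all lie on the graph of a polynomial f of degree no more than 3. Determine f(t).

Write f(t) = at^3 + bt^2 + ct + d. Substituting each data point gives a linear system:
  -a + b - c + d = -1
  d = -4
  a + b + c + d = -9
  8a + 4b + 2c + d = -40
Solving the system yields a = -4, b = -1, c = 0, d = -4.
So f(t) = -4t³ - t² - 4.
Check: f(0) = -4. ✓

f(t) = -4t^3 - t^2 - 4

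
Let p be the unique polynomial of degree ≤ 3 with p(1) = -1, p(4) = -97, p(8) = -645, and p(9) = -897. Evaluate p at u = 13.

Write p(u) = au^3 + bu^2 + cu + d. Substituting each data point gives a linear system:
  a + b + c + d = -1
  64a + 16b + 4c + d = -97
  512a + 64b + 8c + d = -645
  729a + 81b + 9c + d = -897
Solving the system yields a = -1, b = -2, c = -1, d = 3.
So p(u) = -u^3 - 2u^2 - u + 3.
Then p(13) = -2545.

-2545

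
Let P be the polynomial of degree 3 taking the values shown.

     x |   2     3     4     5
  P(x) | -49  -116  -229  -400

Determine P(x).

Write P(x) = ax^3 + bx^2 + cx + d. Substituting each data point gives a linear system:
  8a + 4b + 2c + d = -49
  27a + 9b + 3c + d = -116
  64a + 16b + 4c + d = -229
  125a + 25b + 5c + d = -400
Solving the system yields a = -2, b = -5, c = -4, d = -5.
So P(x) = -2x³ - 5x² - 4x - 5.
Check: P(5) = -400. ✓

P(x) = -2x^3 - 5x^2 - 4x - 5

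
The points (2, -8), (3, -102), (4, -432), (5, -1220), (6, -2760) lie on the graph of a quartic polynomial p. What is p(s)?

Using the Lagrange interpolation formula with nodes 2, 3, 4, 5, 6:
  L_0(s) = (s - 3)(s - 4)(s - 5)(s - 6) / 24
  L_1(s) = (s - 2)(s - 4)(s - 5)(s - 6) / -6
  L_2(s) = (s - 2)(s - 3)(s - 5)(s - 6) / 4
  L_3(s) = (s - 2)(s - 3)(s - 4)(s - 6) / -6
  L_4(s) = (s - 2)(s - 3)(s - 4)(s - 5) / 24
Then p(s) = -8·L_0(s) - 102·L_1(s) - 432·L_2(s) - 1220·L_3(s) - 2760·L_4(s).
Expanding and collecting terms gives p(s) = -3s^4 + 5s^3 + 2s^2 - 4s.
Check: p(6) = -2760. ✓

p(s) = -3s^4 + 5s^3 + 2s^2 - 4s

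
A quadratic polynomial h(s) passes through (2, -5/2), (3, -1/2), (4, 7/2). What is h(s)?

Write h(s) = as^2 + bs + c. Substituting each data point gives a linear system:
  4a + 2b + c = -5/2
  9a + 3b + c = -1/2
  16a + 4b + c = 7/2
Solving the system yields a = 1, b = -3, c = -1/2.
So h(s) = s² - 3s - 1/2.
Check: h(4) = 7/2. ✓

h(s) = s^2 - 3s - 1/2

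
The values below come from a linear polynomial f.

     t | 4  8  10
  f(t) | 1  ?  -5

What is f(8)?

The 2 known points determine the degree-1 polynomial uniquely.
Write f(t) = at + b. Substituting each data point gives a linear system:
  4a + b = 1
  10a + b = -5
Solving the system yields a = -1, b = 5.
So f(t) = -t + 5.
Then f(8) = -3.

-3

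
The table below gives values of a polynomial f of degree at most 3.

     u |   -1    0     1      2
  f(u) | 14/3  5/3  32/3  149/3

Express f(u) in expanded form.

Write f(u) = au^3 + bu^2 + cu + d. Substituting each data point gives a linear system:
  -a + b - c + d = 14/3
  d = 5/3
  a + b + c + d = 32/3
  8a + 4b + 2c + d = 149/3
Solving the system yields a = 3, b = 6, c = 0, d = 5/3.
So f(u) = 3u³ + 6u² + 5/3.
Check: f(1) = 32/3. ✓

f(u) = 3u^3 + 6u^2 + 5/3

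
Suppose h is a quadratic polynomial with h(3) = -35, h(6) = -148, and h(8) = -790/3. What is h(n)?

h(n) = -4n^2 - (5/3)n + 6

Write h(n) = an^2 + bn + c. Substituting each data point gives a linear system:
  9a + 3b + c = -35
  36a + 6b + c = -148
  64a + 8b + c = -790/3
Solving the system yields a = -4, b = -5/3, c = 6.
So h(n) = -4n^2 - (5/3)n + 6.
Check: h(8) = -790/3. ✓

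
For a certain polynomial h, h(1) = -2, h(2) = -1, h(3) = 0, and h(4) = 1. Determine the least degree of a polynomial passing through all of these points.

Forward differences of the values at s = 1, 2, 3, 4:
  h  : -2  -1  0  1
  Δ  : 1  1  1
  Δ^2: 0  0
  Δ^3: 0
The first differences are constant (1) and nonzero, while all higher differences vanish, so the minimal degree is 1.

1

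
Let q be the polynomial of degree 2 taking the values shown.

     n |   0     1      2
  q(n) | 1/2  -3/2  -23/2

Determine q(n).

Write q(n) = an^2 + bn + c. Substituting each data point gives a linear system:
  c = 1/2
  a + b + c = -3/2
  4a + 2b + c = -23/2
Solving the system yields a = -4, b = 2, c = 1/2.
So q(n) = -4n² + 2n + 1/2.
Check: q(0) = 1/2. ✓

q(n) = -4n^2 + 2n + 1/2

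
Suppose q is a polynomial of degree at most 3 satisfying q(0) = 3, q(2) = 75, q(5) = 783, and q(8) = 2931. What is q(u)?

Write q(u) = au^3 + bu^2 + cu + d. Substituting each data point gives a linear system:
  d = 3
  8a + 4b + 2c + d = 75
  125a + 25b + 5c + d = 783
  512a + 64b + 8c + d = 2931
Solving the system yields a = 5, b = 5, c = 6, d = 3.
So q(u) = 5u^3 + 5u^2 + 6u + 3.
Check: q(0) = 3. ✓

q(u) = 5u^3 + 5u^2 + 6u + 3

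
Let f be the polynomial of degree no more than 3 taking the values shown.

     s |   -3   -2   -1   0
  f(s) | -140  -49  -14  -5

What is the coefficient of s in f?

Write f(s) = as^3 + bs^2 + cs + d. Substituting each data point gives a linear system:
  -27a + 9b - 3c + d = -140
  -8a + 4b - 2c + d = -49
  -a + b - c + d = -14
  d = -5
Solving the system yields a = 5, b = 2, c = 6, d = -5.
So f(s) = 5s³ + 2s² + 6s - 5.
The coefficient of s is 6.

6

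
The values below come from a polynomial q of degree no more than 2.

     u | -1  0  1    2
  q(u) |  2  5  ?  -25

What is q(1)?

The 3 known points determine the degree-2 polynomial uniquely.
Write q(u) = au^2 + bu + c. Substituting each data point gives a linear system:
  a - b + c = 2
  c = 5
  4a + 2b + c = -25
Solving the system yields a = -6, b = -3, c = 5.
So q(u) = -6u^2 - 3u + 5.
Then q(1) = -4.

-4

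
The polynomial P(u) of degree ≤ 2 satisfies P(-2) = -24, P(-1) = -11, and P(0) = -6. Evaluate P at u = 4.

-66

Write P(u) = au^2 + bu + c. Substituting each data point gives a linear system:
  4a - 2b + c = -24
  a - b + c = -11
  c = -6
Solving the system yields a = -4, b = 1, c = -6.
So P(u) = -4u^2 + u - 6.
Then P(4) = -66.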